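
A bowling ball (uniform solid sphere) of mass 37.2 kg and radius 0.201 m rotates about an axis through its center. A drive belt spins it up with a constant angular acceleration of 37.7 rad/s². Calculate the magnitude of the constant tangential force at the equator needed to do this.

F ≈ 113 N

I = (2/5)MR² = (2/5)(37.2)(0.201)² = 0.6012 kg·m².
The required torque is τ = Iα = (0.6012)(37.70) = 22.66 N·m.
A tangential force at the equator gives τ = FR, so F = τ/R = 22.66/0.201 = 112.8 N.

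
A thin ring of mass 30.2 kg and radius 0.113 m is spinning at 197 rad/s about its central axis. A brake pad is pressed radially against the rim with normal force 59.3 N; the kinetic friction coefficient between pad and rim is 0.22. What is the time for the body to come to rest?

I = MR² = (30.2)(0.113)² = 0.3856 kg·m².
Friction force f = μN = (0.22)(59.3) = 13.05 N at the rim; torque magnitude τ = fR = 1.474 N·m, opposing ω.
|α| = τ/I = 1.474/0.3856 = 3.823 rad/s² (deceleration).
0 = ω₀ − |α|t ⇒ t = ω₀/|α| = 197/3.823 = 51.53 s.

t ≈ 51.5 s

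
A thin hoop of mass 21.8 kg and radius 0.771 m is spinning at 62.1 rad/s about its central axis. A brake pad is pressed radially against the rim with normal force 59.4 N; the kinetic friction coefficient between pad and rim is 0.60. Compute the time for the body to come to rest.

I = MR² = (21.8)(0.771)² = 12.96 kg·m².
Friction force f = μN = (0.60)(59.4) = 35.64 N at the rim; torque magnitude τ = fR = 27.48 N·m, opposing ω.
|α| = τ/I = 27.48/12.96 = 2.120 rad/s² (deceleration).
0 = ω₀ − |α|t ⇒ t = ω₀/|α| = 62.1/2.120 = 29.29 s.

t ≈ 29.3 s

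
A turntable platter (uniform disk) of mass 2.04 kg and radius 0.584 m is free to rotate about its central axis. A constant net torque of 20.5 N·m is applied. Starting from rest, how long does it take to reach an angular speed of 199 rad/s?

t ≈ 3.38 s

I = ½MR² = (1/2)(2.04)(0.584)² = 0.3479 kg·m².
α = τ/I = 20.5/0.3479 = 58.93 rad/s².
ω = αt ⇒ t = ω/α = 199/58.93 = 3.377 s.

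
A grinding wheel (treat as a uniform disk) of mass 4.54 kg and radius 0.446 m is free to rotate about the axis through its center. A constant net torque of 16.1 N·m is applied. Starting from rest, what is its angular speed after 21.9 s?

I = ½MR² = (1/2)(4.54)(0.446)² = 0.4515 kg·m².
α = τ/I = 16.1/0.4515 = 35.66 rad/s².
ω = ω₀ + αt = 0 + (35.66)(21.9) = 780.9 rad/s.

ω ≈ 781 rad/s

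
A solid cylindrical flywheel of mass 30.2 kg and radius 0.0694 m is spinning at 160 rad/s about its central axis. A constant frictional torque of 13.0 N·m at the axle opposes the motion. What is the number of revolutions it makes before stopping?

≈ 11.4 revolutions

I = ½MR² = (1/2)(30.2)(0.0694)² = 0.07273 kg·m².
The net torque has magnitude 13.0 N·m, opposing ω.
|α| = τ/I = 13.00/0.07273 = 178.8 rad/s² (deceleration).
ω² = ω₀² − 2|α|θ with ω = 0 ⇒ θ = ω₀²/(2|α|) = 71.61 rad = 11.40 rev.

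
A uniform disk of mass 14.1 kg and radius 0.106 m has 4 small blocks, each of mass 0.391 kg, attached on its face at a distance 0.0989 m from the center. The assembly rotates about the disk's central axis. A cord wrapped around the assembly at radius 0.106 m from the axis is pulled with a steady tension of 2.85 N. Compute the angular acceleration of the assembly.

α ≈ 3.20 rad/s²

I_disk = ½MR² = ½(14.1)(0.106)² = 0.07921 kg·m².
I_blocks = 4·m·r² = 4(0.391)(0.0989)² = 0.01530 kg·m².
Total I = 0.09451 kg·m².
τ = F r = (2.85)(0.106) = 0.3021 N·m.
α = τ/I = 0.3021/0.09451 = 3.196 rad/s².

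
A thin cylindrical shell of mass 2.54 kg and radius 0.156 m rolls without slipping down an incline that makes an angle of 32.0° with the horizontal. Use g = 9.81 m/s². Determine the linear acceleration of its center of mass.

a ≈ 2.60 m/s²

Translation along the incline: Mg sinθ − f = Ma.
Rotation about the center: fR = Iα with I = MR². No-slip gives a = αR, so f = (I/R²)a = M a.
Substituting: Mg sinθ = (1 + 1.000)Ma, so a = g sinθ/(1 + 1.000) = (9.81) sin 32.0° / 2.000 = 2.599 m/s².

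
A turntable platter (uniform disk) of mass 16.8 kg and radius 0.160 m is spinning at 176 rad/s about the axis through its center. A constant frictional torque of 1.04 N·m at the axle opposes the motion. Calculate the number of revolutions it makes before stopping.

≈ 510 revolutions

I = ½MR² = (1/2)(16.8)(0.160)² = 0.2150 kg·m².
The net torque has magnitude 1.04 N·m, opposing ω.
|α| = τ/I = 1.040/0.2150 = 4.836 rad/s² (deceleration).
ω² = ω₀² − 2|α|θ with ω = 0 ⇒ θ = ω₀²/(2|α|) = 3202 rad = 509.7 rev.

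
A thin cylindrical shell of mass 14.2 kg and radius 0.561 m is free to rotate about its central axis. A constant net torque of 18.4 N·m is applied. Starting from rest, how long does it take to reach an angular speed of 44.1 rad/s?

t ≈ 10.7 s

I = MR² = (14.2)(0.561)² = 4.469 kg·m².
α = τ/I = 18.4/4.469 = 4.117 rad/s².
ω = αt ⇒ t = ω/α = 44.1/4.117 = 10.71 s.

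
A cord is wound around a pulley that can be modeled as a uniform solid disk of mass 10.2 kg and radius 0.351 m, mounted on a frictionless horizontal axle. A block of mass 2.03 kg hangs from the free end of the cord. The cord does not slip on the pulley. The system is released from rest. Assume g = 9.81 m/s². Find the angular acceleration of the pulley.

α ≈ 7.96 rad/s²

I = ½MR² = (1/2)(10.2)(0.351)² = 0.6283 kg·m².
Block: mg − T = ma. Pulley: TR = Iα. No-slip: a = αR, so T = (I/R²)a = 5.100·a.
Then mg = (m + 5.100)a, so a = (2.03)(9.81)/(2.03 + 5.100) = 2.793 m/s².
α = a/R = 2.793/0.351 = 7.957 rad/s².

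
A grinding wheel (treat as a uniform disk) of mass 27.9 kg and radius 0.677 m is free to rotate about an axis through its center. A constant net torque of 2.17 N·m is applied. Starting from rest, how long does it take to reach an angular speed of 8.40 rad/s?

I = ½MR² = (1/2)(27.9)(0.677)² = 6.394 kg·m².
α = τ/I = 2.17/6.394 = 0.3394 rad/s².
ω = αt ⇒ t = ω/α = 8.40/0.3394 = 24.75 s.

t ≈ 24.7 s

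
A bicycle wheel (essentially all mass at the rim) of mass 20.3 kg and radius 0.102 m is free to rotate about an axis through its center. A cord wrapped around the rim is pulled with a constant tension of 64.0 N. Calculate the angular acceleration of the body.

α ≈ 30.9 rad/s²

I = MR² = (20.3)(0.102)² = 0.2112 kg·m².
τ = F R = (64.0)(0.102) = 6.528 N·m.
Newton's second law for rotation, τ = Iα, gives α = τ/I = 6.528/0.2112 = 30.91 rad/s².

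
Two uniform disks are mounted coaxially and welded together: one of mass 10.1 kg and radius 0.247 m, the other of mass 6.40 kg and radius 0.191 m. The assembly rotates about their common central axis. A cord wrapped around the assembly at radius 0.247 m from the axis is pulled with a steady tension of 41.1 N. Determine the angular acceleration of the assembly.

α ≈ 23.9 rad/s²

I = ½M₁R₁² + ½M₂R₂² = ½(10.1)(0.247)² + ½(6.40)(0.191)² = 0.4248 kg·m².
τ = F r = (41.1)(0.247) = 10.15 N·m.
α = τ/I = 10.15/0.4248 = 23.90 rad/s².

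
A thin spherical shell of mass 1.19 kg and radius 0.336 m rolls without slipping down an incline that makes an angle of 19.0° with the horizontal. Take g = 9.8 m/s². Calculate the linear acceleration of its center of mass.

a ≈ 1.91 m/s²

Translation along the incline: Mg sinθ − f = Ma.
Rotation about the center: fR = Iα with I = (2/3)MR². No-slip gives a = αR, so f = (I/R²)a = (2/3)M a.
Substituting: Mg sinθ = (1 + 0.6667)Ma, so a = g sinθ/(1 + 0.6667) = (9.8) sin 19.0° / 1.667 = 1.914 m/s².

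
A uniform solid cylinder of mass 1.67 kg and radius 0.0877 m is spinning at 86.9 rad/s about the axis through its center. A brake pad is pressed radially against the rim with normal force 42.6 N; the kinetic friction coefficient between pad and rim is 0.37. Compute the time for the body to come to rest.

t ≈ 0.404 s

I = ½MR² = (1/2)(1.67)(0.0877)² = 0.006422 kg·m².
Friction force f = μN = (0.37)(42.6) = 15.76 N at the rim; torque magnitude τ = fR = 1.382 N·m, opposing ω.
|α| = τ/I = 1.382/0.006422 = 215.2 rad/s² (deceleration).
0 = ω₀ − |α|t ⇒ t = ω₀/|α| = 86.9/215.2 = 0.4037 s.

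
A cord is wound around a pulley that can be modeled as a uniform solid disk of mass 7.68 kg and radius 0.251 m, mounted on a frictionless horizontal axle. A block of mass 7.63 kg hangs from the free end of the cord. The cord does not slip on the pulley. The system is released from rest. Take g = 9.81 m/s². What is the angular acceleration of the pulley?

I = ½MR² = (1/2)(7.68)(0.251)² = 0.2419 kg·m².
Block: mg − T = ma. Pulley: TR = Iα. No-slip: a = αR, so T = (I/R²)a = 3.840·a.
Then mg = (m + 3.840)a, so a = (7.63)(9.81)/(7.63 + 3.840) = 6.526 m/s².
α = a/R = 6.526/0.251 = 26.00 rad/s².

α ≈ 26.0 rad/s²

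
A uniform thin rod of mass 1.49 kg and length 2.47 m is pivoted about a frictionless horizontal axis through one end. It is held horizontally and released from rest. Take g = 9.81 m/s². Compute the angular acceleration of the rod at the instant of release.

About the pivot, I = (1/3)ML² = (1/3)(1.49)(2.47)² = 3.030 kg·m².
The weight acts at the center, a distance L/2 = 1.235 m from the pivot; τ = Mg(L/2) = 18.05 N·m.
α = τ/I = 18.05/3.030 = 5.957 rad/s².

α ≈ 5.96 rad/s²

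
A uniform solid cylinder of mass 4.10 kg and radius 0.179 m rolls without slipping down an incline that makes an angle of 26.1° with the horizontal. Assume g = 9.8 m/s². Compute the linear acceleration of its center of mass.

Translation along the incline: Mg sinθ − f = Ma.
Rotation about the center: fR = Iα with I = ½MR². No-slip gives a = αR, so f = (I/R²)a = (1/2)M a.
Substituting: Mg sinθ = (1 + 0.5000)Ma, so a = g sinθ/(1 + 0.5000) = (9.8) sin 26.1° / 1.500 = 2.874 m/s².

a ≈ 2.87 m/s²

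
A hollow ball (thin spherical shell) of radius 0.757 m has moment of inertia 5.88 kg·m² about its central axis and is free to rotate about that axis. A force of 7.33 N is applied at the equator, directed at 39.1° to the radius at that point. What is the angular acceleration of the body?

Only the tangential component produces torque: τ = F R sinθ = (7.33)(0.757) sin 39.1° = 3.500 N·m.
Newton's second law for rotation, τ = Iα, gives α = τ/I = 3.500/5.880 = 0.5952 rad/s².

α ≈ 0.595 rad/s²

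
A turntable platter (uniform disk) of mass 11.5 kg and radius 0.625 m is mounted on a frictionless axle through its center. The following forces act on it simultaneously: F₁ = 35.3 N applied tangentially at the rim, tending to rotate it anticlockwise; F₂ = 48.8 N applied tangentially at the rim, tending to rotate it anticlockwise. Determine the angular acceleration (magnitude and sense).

I = ½MR² = (1/2)(11.5)(0.625)² = 2.246 kg·m².
Taking anticlockwise as positive: τ₁ = +(35.3)(0.625) = +22.06 N·m; τ₂ = +(48.8)(0.625) = +30.50 N·m.
Net torque τ = 52.56 N·m.
α = τ/I = 52.56/2.246 = 23.40 rad/s².

α ≈ 23.4 rad/s², anticlockwise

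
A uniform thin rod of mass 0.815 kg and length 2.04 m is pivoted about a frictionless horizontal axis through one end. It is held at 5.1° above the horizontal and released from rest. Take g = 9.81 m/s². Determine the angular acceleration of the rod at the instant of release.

About the pivot, I = (1/3)ML² = (1/3)(0.815)(2.04)² = 1.131 kg·m².
The weight acts at the center, a distance L/2 = 1.020 m from the pivot; τ = Mg(L/2) cos 5.1° = 8.123 N·m.
α = τ/I = 8.123/1.131 = 7.185 rad/s².

α ≈ 7.18 rad/s²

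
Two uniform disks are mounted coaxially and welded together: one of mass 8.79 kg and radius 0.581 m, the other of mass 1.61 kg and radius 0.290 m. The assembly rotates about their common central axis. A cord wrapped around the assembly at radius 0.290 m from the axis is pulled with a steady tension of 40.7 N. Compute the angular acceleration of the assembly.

α ≈ 7.61 rad/s²

I = ½M₁R₁² + ½M₂R₂² = ½(8.79)(0.581)² + ½(1.61)(0.290)² = 1.551 kg·m².
τ = F r = (40.7)(0.290) = 11.80 N·m.
α = τ/I = 11.80/1.551 = 7.609 rad/s².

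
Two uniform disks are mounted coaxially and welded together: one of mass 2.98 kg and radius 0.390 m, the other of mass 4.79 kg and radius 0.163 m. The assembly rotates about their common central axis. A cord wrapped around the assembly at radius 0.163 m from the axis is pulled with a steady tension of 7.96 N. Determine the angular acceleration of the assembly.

I = ½M₁R₁² + ½M₂R₂² = ½(2.98)(0.390)² + ½(4.79)(0.163)² = 0.2903 kg·m².
τ = F r = (7.96)(0.163) = 1.297 N·m.
α = τ/I = 1.297/0.2903 = 4.470 rad/s².

α ≈ 4.47 rad/s²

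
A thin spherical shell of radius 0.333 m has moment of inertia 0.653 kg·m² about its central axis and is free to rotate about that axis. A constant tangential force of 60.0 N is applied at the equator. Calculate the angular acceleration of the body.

τ = F R = (60.0)(0.333) = 19.98 N·m.
Newton's second law for rotation, τ = Iα, gives α = τ/I = 19.98/0.6530 = 30.60 rad/s².

α ≈ 30.6 rad/s²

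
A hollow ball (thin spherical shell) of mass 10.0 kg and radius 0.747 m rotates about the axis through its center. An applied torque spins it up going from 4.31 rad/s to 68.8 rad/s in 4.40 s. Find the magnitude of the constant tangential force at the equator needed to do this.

I = (2/3)MR² = (2/3)(10.0)(0.747)² = 3.720 kg·m².
α = Δω/Δt = (68.8 − 4.31)/4.40 = 14.66 rad/s².
The required torque is τ = Iα = (3.720)(14.66) = 54.52 N·m.
A tangential force at the equator gives τ = FR, so F = τ/R = 54.52/0.747 = 72.99 N.

F ≈ 73.0 N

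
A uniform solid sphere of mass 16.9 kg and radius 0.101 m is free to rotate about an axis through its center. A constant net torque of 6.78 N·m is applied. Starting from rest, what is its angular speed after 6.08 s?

I = (2/5)MR² = (2/5)(16.9)(0.101)² = 0.06896 kg·m².
α = τ/I = 6.78/0.06896 = 98.32 rad/s².
ω = ω₀ + αt = 0 + (98.32)(6.08) = 597.8 rad/s.

ω ≈ 598 rad/s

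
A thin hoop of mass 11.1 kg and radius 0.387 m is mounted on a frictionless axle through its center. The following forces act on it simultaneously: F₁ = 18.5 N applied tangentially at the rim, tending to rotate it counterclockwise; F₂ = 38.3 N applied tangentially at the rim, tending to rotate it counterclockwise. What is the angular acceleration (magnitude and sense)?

I = MR² = (11.1)(0.387)² = 1.662 kg·m².
Taking counterclockwise as positive: τ₁ = +(18.5)(0.387) = +7.160 N·m; τ₂ = +(38.3)(0.387) = +14.82 N·m.
Net torque τ = 21.98 N·m.
α = τ/I = 21.98/1.662 = 13.22 rad/s².

α ≈ 13.2 rad/s², counterclockwise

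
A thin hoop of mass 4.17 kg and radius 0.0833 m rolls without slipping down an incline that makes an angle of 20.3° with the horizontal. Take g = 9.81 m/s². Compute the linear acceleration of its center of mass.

Translation along the incline: Mg sinθ − f = Ma.
Rotation about the center: fR = Iα with I = MR². No-slip gives a = αR, so f = (I/R²)a = M a.
Substituting: Mg sinθ = (1 + 1.000)Ma, so a = g sinθ/(1 + 1.000) = (9.81) sin 20.3° / 2.000 = 1.702 m/s².

a ≈ 1.70 m/s²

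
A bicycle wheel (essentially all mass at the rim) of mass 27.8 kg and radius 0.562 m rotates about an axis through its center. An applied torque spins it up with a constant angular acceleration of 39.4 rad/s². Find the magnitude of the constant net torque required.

I = MR² = (27.8)(0.562)² = 8.780 kg·m².
τ = Iα = (8.780)(39.40) = 346.0 N·m.

τ ≈ 346 N·m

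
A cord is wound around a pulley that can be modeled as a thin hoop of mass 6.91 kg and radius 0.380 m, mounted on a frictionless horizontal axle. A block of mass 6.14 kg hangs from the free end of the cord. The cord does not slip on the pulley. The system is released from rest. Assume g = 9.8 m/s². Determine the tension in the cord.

I = MR² = (6.91)(0.380)² = 0.9978 kg·m².
Block: mg − T = ma. Pulley: TR = Iα. No-slip: a = αR, so T = (I/R²)a = 6.910·a.
Then mg = (m + 6.910)a, so a = (6.14)(9.8)/(6.14 + 6.910) = 4.611 m/s².
T = 6.910·a = 31.86 N.

T ≈ 31.9 N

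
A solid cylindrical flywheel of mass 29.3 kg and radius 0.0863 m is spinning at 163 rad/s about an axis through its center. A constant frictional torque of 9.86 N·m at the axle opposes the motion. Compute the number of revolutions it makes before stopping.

I = ½MR² = (1/2)(29.3)(0.0863)² = 0.1091 kg·m².
The net torque has magnitude 9.86 N·m, opposing ω.
|α| = τ/I = 9.860/0.1091 = 90.37 rad/s² (deceleration).
ω² = ω₀² − 2|α|θ with ω = 0 ⇒ θ = ω₀²/(2|α|) = 147.0 rad = 23.40 rev.

≈ 23.4 revolutions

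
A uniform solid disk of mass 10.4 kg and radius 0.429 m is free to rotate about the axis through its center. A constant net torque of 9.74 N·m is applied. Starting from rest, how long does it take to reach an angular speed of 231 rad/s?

I = ½MR² = (1/2)(10.4)(0.429)² = 0.9570 kg·m².
α = τ/I = 9.74/0.9570 = 10.18 rad/s².
ω = αt ⇒ t = ω/α = 231/10.18 = 22.70 s.

t ≈ 22.7 s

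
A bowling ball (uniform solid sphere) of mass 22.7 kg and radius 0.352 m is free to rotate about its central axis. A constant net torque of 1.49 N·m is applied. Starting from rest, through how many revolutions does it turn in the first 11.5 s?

I = (2/5)MR² = (2/5)(22.7)(0.352)² = 1.125 kg·m².
α = τ/I = 1.49/1.125 = 1.324 rad/s².
θ = ½αt² = ½(1.324)(11.5)² = 87.58 rad.
Revolutions = θ/(2π) = 13.94.

≈ 13.9 revolutions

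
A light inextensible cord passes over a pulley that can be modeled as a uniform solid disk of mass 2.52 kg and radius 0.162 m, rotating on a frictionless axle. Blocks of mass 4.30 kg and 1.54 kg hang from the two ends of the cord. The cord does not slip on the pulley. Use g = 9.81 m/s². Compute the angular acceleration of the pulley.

I = ½MR² = (1/2)(2.52)(0.162)² = 0.03307 kg·m².
Heavier block: m₁g − T₁ = m₁a. Lighter block: T₂ − m₂g = m₂a.
Pulley: (T₁ − T₂)R = Iα = I(a/R), so T₁ − T₂ = (I/R²)a = (1/2)M_p a = 1.260·a.
Adding the three: (m₁ − m₂)g = (m₁ + m₂ + 1.260)a, so a = (4.30 − 1.54)(9.81)/(4.30 + 1.54 + 1.260) = 3.813 m/s².
α = a/R = 3.813/0.162 = 23.54 rad/s².

α ≈ 23.5 rad/s²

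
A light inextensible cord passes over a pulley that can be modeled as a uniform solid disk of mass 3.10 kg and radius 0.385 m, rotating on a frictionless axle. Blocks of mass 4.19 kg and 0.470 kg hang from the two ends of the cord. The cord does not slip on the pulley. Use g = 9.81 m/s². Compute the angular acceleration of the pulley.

α ≈ 15.3 rad/s²

I = ½MR² = (1/2)(3.10)(0.385)² = 0.2297 kg·m².
Heavier block: m₁g − T₁ = m₁a. Lighter block: T₂ − m₂g = m₂a.
Pulley: (T₁ − T₂)R = Iα = I(a/R), so T₁ − T₂ = (I/R²)a = (1/2)M_p a = 1.550·a.
Adding the three: (m₁ − m₂)g = (m₁ + m₂ + 1.550)a, so a = (4.19 − 0.470)(9.81)/(4.19 + 0.470 + 1.550) = 5.877 m/s².
α = a/R = 5.877/0.385 = 15.26 rad/s².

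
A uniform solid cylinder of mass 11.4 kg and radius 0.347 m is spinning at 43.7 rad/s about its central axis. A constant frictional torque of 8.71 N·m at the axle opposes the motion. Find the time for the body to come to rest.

t ≈ 3.44 s

I = ½MR² = (1/2)(11.4)(0.347)² = 0.6863 kg·m².
The net torque has magnitude 8.71 N·m, opposing ω.
|α| = τ/I = 8.710/0.6863 = 12.69 rad/s² (deceleration).
0 = ω₀ − |α|t ⇒ t = ω₀/|α| = 43.7/12.69 = 3.443 s.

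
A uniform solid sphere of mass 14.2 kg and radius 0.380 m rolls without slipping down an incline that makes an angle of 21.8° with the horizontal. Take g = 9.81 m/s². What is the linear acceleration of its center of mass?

a ≈ 2.60 m/s²

Translation along the incline: Mg sinθ − f = Ma.
Rotation about the center: fR = Iα with I = (2/5)MR². No-slip gives a = αR, so f = (I/R²)a = (2/5)M a.
Substituting: Mg sinθ = (1 + 0.4000)Ma, so a = g sinθ/(1 + 0.4000) = (9.81) sin 21.8° / 1.400 = 2.602 m/s².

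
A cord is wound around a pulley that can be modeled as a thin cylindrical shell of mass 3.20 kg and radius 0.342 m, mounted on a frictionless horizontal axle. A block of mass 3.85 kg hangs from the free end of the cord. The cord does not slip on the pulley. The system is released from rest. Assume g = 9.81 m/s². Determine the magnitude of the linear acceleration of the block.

I = MR² = (3.20)(0.342)² = 0.3743 kg·m².
Block: mg − T = ma. Pulley: TR = Iα. No-slip: a = αR, so T = (I/R²)a = 3.200·a.
Then mg = (m + 3.200)a, so a = (3.85)(9.81)/(3.85 + 3.200) = 5.357 m/s².

a ≈ 5.36 m/s²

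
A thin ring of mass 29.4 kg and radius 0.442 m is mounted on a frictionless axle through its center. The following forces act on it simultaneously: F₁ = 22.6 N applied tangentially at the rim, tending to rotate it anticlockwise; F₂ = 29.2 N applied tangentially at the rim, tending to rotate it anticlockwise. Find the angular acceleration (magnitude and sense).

α ≈ 3.99 rad/s², anticlockwise

I = MR² = (29.4)(0.442)² = 5.744 kg·m².
Taking anticlockwise as positive: τ₁ = +(22.6)(0.442) = +9.989 N·m; τ₂ = +(29.2)(0.442) = +12.91 N·m.
Net torque τ = 22.90 N·m.
α = τ/I = 22.90/5.744 = 3.986 rad/s².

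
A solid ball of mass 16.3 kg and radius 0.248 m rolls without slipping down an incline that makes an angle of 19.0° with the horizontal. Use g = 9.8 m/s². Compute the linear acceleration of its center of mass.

Translation along the incline: Mg sinθ − f = Ma.
Rotation about the center: fR = Iα with I = (2/5)MR². No-slip gives a = αR, so f = (I/R²)a = (2/5)M a.
Substituting: Mg sinθ = (1 + 0.4000)Ma, so a = g sinθ/(1 + 0.4000) = (9.8) sin 19.0° / 1.400 = 2.279 m/s².

a ≈ 2.28 m/s²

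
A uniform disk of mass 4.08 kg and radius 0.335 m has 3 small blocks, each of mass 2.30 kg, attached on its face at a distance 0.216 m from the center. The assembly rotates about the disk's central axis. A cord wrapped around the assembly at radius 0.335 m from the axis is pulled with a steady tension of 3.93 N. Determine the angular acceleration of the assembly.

I_disk = ½MR² = ½(4.08)(0.335)² = 0.2289 kg·m².
I_blocks = 3·m·r² = 3(2.30)(0.216)² = 0.3219 kg·m².
Total I = 0.5509 kg·m².
τ = F r = (3.93)(0.335) = 1.317 N·m.
α = τ/I = 1.317/0.5509 = 2.390 rad/s².

α ≈ 2.39 rad/s²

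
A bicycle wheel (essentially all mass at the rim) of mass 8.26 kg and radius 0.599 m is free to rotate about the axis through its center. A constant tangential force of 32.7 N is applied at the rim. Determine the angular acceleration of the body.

I = MR² = (8.26)(0.599)² = 2.964 kg·m².
τ = F R = (32.7)(0.599) = 19.59 N·m.
Newton's second law for rotation, τ = Iα, gives α = τ/I = 19.59/2.964 = 6.609 rad/s².

α ≈ 6.61 rad/s²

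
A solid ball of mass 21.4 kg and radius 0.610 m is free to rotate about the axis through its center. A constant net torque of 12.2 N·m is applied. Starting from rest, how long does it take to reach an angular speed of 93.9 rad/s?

I = (2/5)MR² = (2/5)(21.4)(0.610)² = 3.185 kg·m².
α = τ/I = 12.2/3.185 = 3.830 rad/s².
ω = αt ⇒ t = ω/α = 93.9/3.830 = 24.52 s.

t ≈ 24.5 s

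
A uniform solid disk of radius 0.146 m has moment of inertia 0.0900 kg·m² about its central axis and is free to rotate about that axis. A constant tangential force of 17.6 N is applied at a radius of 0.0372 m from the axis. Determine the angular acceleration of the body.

α ≈ 7.27 rad/s²

τ = F·r = (17.6)(0.0372) = 0.6547 N·m.
From τ = Iα: α = 0.6547/0.09000 = 7.275 rad/s².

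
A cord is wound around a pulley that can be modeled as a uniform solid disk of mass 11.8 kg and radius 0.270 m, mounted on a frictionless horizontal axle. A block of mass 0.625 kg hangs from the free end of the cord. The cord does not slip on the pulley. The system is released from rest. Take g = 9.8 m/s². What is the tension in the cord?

I = ½MR² = (1/2)(11.8)(0.270)² = 0.4301 kg·m².
Block: mg − T = ma. Pulley: TR = Iα. No-slip: a = αR, so T = (I/R²)a = 5.900·a.
Then mg = (m + 5.900)a, so a = (0.625)(9.8)/(0.625 + 5.900) = 0.9387 m/s².
T = 5.900·a = 5.538 N.

T ≈ 5.54 N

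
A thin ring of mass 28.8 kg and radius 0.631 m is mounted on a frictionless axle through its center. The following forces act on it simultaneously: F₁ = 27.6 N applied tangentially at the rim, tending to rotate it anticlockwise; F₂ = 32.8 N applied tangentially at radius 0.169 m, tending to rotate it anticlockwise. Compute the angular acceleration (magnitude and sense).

I = MR² = (28.8)(0.631)² = 11.47 kg·m².
Taking anticlockwise as positive: τ₁ = +(27.6)(0.631) = +17.42 N·m; τ₂ = +(32.8)(0.169) = +5.543 N·m.
Net torque τ = 22.96 N·m.
α = τ/I = 22.96/11.47 = 2.002 rad/s².

α ≈ 2.00 rad/s², anticlockwise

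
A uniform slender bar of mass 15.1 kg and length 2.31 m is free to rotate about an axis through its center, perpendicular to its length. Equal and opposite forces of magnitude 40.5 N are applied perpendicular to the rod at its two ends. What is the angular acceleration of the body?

I = (1/12)ML² = (1/12)(15.1)(2.31)² = 6.715 kg·m².
The couple gives τ = F·(L/2) + F·(L/2) = F L = (40.5)(2.31) = 93.56 N·m.
Newton's second law for rotation, τ = Iα, gives α = τ/I = 93.56/6.715 = 13.93 rad/s².

α ≈ 13.9 rad/s²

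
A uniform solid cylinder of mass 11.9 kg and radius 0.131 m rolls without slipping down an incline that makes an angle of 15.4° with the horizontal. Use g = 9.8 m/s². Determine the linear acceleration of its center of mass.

Translation along the incline: Mg sinθ − f = Ma.
Rotation about the center: fR = Iα with I = ½MR². No-slip gives a = αR, so f = (I/R²)a = (1/2)M a.
Substituting: Mg sinθ = (1 + 0.5000)Ma, so a = g sinθ/(1 + 0.5000) = (9.8) sin 15.4° / 1.500 = 1.735 m/s².

a ≈ 1.73 m/s²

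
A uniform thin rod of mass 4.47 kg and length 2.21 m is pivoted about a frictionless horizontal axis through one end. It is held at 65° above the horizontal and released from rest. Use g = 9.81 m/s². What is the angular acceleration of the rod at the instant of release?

About the pivot, I = (1/3)ML² = (1/3)(4.47)(2.21)² = 7.277 kg·m².
The weight acts at the center, a distance L/2 = 1.105 m from the pivot; τ = Mg(L/2) cos 65° = 20.48 N·m.
α = τ/I = 20.48/7.277 = 2.814 rad/s².
(Equivalently α = (3g/(2L)) cos 65° = 2.814 rad/s².)

α ≈ 2.81 rad/s²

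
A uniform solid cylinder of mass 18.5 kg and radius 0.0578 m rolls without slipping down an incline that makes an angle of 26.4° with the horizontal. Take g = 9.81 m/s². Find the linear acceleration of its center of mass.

Translation along the incline: Mg sinθ − f = Ma.
Rotation about the center: fR = Iα with I = ½MR². No-slip gives a = αR, so f = (I/R²)a = (1/2)M a.
Substituting: Mg sinθ = (1 + 0.5000)Ma, so a = g sinθ/(1 + 0.5000) = (9.81) sin 26.4° / 1.500 = 2.908 m/s².

a ≈ 2.91 m/s²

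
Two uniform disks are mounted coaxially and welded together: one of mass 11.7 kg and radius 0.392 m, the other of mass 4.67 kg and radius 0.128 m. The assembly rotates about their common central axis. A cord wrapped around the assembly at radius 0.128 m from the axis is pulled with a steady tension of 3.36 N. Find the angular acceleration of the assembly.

I = ½M₁R₁² + ½M₂R₂² = ½(11.7)(0.392)² + ½(4.67)(0.128)² = 0.9372 kg·m².
τ = F r = (3.36)(0.128) = 0.4301 N·m.
α = τ/I = 0.4301/0.9372 = 0.4589 rad/s².

α ≈ 0.459 rad/s²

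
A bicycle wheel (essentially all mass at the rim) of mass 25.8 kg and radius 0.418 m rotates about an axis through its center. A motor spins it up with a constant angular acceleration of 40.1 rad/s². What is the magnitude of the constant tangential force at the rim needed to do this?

F ≈ 432 N

I = MR² = (25.8)(0.418)² = 4.508 kg·m².
The required torque is τ = Iα = (4.508)(40.10) = 180.8 N·m.
A tangential force at the rim gives τ = FR, so F = τ/R = 180.8/0.418 = 432.5 N.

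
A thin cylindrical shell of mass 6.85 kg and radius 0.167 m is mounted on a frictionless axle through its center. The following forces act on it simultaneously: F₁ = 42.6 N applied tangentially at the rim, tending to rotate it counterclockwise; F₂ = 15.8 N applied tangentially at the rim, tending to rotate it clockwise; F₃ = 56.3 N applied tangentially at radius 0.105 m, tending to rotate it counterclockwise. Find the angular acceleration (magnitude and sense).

α ≈ 54.4 rad/s², counterclockwise

I = MR² = (6.85)(0.167)² = 0.1910 kg·m².
Taking counterclockwise as positive: τ₁ = +(42.6)(0.167) = +7.114 N·m; τ₂ = −(15.8)(0.167) = −2.639 N·m; τ₃ = +(56.3)(0.105) = +5.911 N·m.
Net torque τ = 10.39 N·m.
α = τ/I = 10.39/0.1910 = 54.37 rad/s².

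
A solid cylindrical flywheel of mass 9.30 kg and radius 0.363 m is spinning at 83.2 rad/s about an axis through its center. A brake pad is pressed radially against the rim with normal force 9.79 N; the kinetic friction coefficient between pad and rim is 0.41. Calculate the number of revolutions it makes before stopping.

I = ½MR² = (1/2)(9.30)(0.363)² = 0.6127 kg·m².
Friction force f = μN = (0.41)(9.79) = 4.014 N at the rim; torque magnitude τ = fR = 1.457 N·m, opposing ω.
|α| = τ/I = 1.457/0.6127 = 2.378 rad/s² (deceleration).
ω² = ω₀² − 2|α|θ with ω = 0 ⇒ θ = ω₀²/(2|α|) = 1455 rad = 231.6 rev.

≈ 232 revolutions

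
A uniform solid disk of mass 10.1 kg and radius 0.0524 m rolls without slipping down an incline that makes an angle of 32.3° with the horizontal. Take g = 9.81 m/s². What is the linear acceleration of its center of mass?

Translation along the incline: Mg sinθ − f = Ma.
Rotation about the center: fR = Iα with I = ½MR². No-slip gives a = αR, so f = (I/R²)a = (1/2)M a.
Substituting: Mg sinθ = (1 + 0.5000)Ma, so a = g sinθ/(1 + 0.5000) = (9.81) sin 32.3° / 1.500 = 3.495 m/s².

a ≈ 3.49 m/s²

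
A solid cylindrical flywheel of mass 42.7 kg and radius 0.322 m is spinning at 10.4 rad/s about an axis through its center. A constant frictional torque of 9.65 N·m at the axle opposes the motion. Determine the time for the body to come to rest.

I = ½MR² = (1/2)(42.7)(0.322)² = 2.214 kg·m².
The net torque has magnitude 9.65 N·m, opposing ω.
|α| = τ/I = 9.650/2.214 = 4.359 rad/s² (deceleration).
0 = ω₀ − |α|t ⇒ t = ω₀/|α| = 10.4/4.359 = 2.386 s.

t ≈ 2.39 s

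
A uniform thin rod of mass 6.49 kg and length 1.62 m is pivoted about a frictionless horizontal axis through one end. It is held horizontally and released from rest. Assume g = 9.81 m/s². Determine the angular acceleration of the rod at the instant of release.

α ≈ 9.08 rad/s²

About the pivot, I = (1/3)ML² = (1/3)(6.49)(1.62)² = 5.677 kg·m².
The weight acts at the center, a distance L/2 = 0.8100 m from the pivot; τ = Mg(L/2) = 51.57 N·m.
α = τ/I = 51.57/5.677 = 9.083 rad/s².
(Equivalently α = (3g/(2L)) = 9.083 rad/s².)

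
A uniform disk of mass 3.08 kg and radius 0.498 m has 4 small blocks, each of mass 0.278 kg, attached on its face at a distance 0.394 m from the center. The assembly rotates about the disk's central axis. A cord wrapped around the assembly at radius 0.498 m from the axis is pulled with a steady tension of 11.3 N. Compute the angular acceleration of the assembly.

I_disk = ½MR² = ½(3.08)(0.498)² = 0.3819 kg·m².
I_blocks = 4·m·r² = 4(0.278)(0.394)² = 0.1726 kg·m².
Total I = 0.5545 kg·m².
τ = F r = (11.3)(0.498) = 5.627 N·m.
α = τ/I = 5.627/0.5545 = 10.15 rad/s².

α ≈ 10.1 rad/s²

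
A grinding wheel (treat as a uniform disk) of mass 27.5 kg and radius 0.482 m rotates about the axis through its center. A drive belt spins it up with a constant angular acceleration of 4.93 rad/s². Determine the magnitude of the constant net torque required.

I = ½MR² = (1/2)(27.5)(0.482)² = 3.194 kg·m².
τ = Iα = (3.194)(4.930) = 15.75 N·m.

τ ≈ 15.7 N·m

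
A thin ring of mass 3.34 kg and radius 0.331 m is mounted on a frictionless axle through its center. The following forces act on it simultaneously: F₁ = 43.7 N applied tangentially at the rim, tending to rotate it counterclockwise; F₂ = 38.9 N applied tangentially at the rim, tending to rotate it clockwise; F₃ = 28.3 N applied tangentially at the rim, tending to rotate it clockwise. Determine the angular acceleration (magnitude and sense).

α ≈ 21.3 rad/s², clockwise

I = MR² = (3.34)(0.331)² = 0.3659 kg·m².
Taking counterclockwise as positive: τ₁ = +(43.7)(0.331) = +14.46 N·m; τ₂ = −(38.9)(0.331) = −12.88 N·m; τ₃ = −(28.3)(0.331) = −9.367 N·m.
Net torque τ = -7.778 N·m.
α = τ/I = -7.778/0.3659 = -21.26 rad/s².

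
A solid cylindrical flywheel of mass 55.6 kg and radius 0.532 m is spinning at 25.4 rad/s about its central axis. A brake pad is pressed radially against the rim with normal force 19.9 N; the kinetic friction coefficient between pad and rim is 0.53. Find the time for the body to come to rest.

t ≈ 35.6 s

I = ½MR² = (1/2)(55.6)(0.532)² = 7.868 kg·m².
Friction force f = μN = (0.53)(19.9) = 10.55 N at the rim; torque magnitude τ = fR = 5.611 N·m, opposing ω.
|α| = τ/I = 5.611/7.868 = 0.7131 rad/s² (deceleration).
0 = ω₀ − |α|t ⇒ t = ω₀/|α| = 25.4/0.7131 = 35.62 s.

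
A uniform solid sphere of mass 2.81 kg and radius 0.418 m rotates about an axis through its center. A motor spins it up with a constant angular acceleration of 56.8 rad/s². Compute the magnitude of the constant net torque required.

I = (2/5)MR² = (2/5)(2.81)(0.418)² = 0.1964 kg·m².
τ = Iα = (0.1964)(56.80) = 11.15 N·m.

τ ≈ 11.2 N·m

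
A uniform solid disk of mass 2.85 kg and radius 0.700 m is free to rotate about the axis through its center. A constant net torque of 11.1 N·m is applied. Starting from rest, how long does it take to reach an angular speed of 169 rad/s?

t ≈ 10.6 s

I = ½MR² = (1/2)(2.85)(0.700)² = 0.6982 kg·m².
α = τ/I = 11.1/0.6982 = 15.90 rad/s².
ω = αt ⇒ t = ω/α = 169/15.90 = 10.63 s.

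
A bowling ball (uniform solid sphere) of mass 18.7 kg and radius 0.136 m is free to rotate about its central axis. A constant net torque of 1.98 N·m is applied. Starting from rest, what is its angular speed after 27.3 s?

ω ≈ 391 rad/s

I = (2/5)MR² = (2/5)(18.7)(0.136)² = 0.1384 kg·m².
α = τ/I = 1.98/0.1384 = 14.31 rad/s².
ω = ω₀ + αt = 0 + (14.31)(27.3) = 390.7 rad/s.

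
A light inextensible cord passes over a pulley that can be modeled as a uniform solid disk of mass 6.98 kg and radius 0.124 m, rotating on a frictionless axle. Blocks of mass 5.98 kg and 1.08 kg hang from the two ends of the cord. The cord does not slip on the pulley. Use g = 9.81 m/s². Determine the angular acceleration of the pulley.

I = ½MR² = (1/2)(6.98)(0.124)² = 0.05366 kg·m².
Heavier block: m₁g − T₁ = m₁a. Lighter block: T₂ − m₂g = m₂a.
Pulley: (T₁ − T₂)R = Iα = I(a/R), so T₁ − T₂ = (I/R²)a = (1/2)M_p a = 3.490·a.
Adding the three: (m₁ − m₂)g = (m₁ + m₂ + 3.490)a, so a = (5.98 − 1.08)(9.81)/(5.98 + 1.08 + 3.490) = 4.556 m/s².
α = a/R = 4.556/0.124 = 36.74 rad/s².

α ≈ 36.7 rad/s²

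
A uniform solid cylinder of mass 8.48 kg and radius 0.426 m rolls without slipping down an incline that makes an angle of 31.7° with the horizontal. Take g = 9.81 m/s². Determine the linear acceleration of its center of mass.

Translation along the incline: Mg sinθ − f = Ma.
Rotation about the center: fR = Iα with I = ½MR². No-slip gives a = αR, so f = (I/R²)a = (1/2)M a.
Substituting: Mg sinθ = (1 + 0.5000)Ma, so a = g sinθ/(1 + 0.5000) = (9.81) sin 31.7° / 1.500 = 3.437 m/s².

a ≈ 3.44 m/s²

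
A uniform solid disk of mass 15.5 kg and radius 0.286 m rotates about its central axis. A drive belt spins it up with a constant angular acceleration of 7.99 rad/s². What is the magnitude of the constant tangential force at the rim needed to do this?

I = ½MR² = (1/2)(15.5)(0.286)² = 0.6339 kg·m².
The required torque is τ = Iα = (0.6339)(7.990) = 5.065 N·m.
A tangential force at the rim gives τ = FR, so F = τ/R = 5.065/0.286 = 17.71 N.

F ≈ 17.7 N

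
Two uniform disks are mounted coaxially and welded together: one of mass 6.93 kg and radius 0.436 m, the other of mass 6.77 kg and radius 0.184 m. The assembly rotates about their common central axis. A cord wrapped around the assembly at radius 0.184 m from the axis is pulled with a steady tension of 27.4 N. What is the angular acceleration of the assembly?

I = ½M₁R₁² + ½M₂R₂² = ½(6.93)(0.436)² + ½(6.77)(0.184)² = 0.7733 kg·m².
τ = F r = (27.4)(0.184) = 5.042 N·m.
α = τ/I = 5.042/0.7733 = 6.520 rad/s².

α ≈ 6.52 rad/s²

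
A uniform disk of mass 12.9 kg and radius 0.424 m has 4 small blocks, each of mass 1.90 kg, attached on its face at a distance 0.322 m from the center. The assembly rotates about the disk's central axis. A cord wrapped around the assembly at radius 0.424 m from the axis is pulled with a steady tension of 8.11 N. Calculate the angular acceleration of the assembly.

I_disk = ½MR² = ½(12.9)(0.424)² = 1.160 kg·m².
I_blocks = 4·m·r² = 4(1.90)(0.322)² = 0.7880 kg·m².
Total I = 1.948 kg·m².
τ = F r = (8.11)(0.424) = 3.439 N·m.
α = τ/I = 3.439/1.948 = 1.766 rad/s².

α ≈ 1.77 rad/s²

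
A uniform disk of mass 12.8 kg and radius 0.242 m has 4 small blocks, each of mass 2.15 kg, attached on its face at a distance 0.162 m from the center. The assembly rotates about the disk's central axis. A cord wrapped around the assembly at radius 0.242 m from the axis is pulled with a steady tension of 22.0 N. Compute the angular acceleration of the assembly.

α ≈ 8.87 rad/s²

I_disk = ½MR² = ½(12.8)(0.242)² = 0.3748 kg·m².
I_blocks = 4·m·r² = 4(2.15)(0.162)² = 0.2257 kg·m².
Total I = 0.6005 kg·m².
τ = F r = (22.0)(0.242) = 5.324 N·m.
α = τ/I = 5.324/0.6005 = 8.866 rad/s².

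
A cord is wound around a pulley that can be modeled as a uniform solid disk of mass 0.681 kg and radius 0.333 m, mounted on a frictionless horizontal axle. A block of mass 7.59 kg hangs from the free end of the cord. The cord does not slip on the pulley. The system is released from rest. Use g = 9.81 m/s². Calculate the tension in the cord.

I = ½MR² = (1/2)(0.681)(0.333)² = 0.03776 kg·m².
Block: mg − T = ma. Pulley: TR = Iα. No-slip: a = αR, so T = (I/R²)a = 0.3405·a.
Then mg = (m + 0.3405)a, so a = (7.59)(9.81)/(7.59 + 0.3405) = 9.389 m/s².
T = 0.3405·a = 3.197 N.

T ≈ 3.20 N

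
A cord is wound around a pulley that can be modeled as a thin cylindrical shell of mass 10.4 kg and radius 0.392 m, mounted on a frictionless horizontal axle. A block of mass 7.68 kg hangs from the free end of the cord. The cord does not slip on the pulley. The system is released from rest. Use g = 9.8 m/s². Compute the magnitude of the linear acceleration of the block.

a ≈ 4.16 m/s²

I = MR² = (10.4)(0.392)² = 1.598 kg·m².
Block: mg − T = ma. Pulley: TR = Iα. No-slip: a = αR, so T = (I/R²)a = 10.40·a.
Then mg = (m + 10.40)a, so a = (7.68)(9.8)/(7.68 + 10.40) = 4.163 m/s².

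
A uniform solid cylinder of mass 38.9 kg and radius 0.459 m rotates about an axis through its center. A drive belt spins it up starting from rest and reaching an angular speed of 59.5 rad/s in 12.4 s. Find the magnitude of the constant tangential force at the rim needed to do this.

F ≈ 42.8 N

I = ½MR² = (1/2)(38.9)(0.459)² = 4.098 kg·m².
α = Δω/Δt = (59.5 − 0)/12.4 = 4.798 rad/s².
The required torque is τ = Iα = (4.098)(4.798) = 19.66 N·m.
A tangential force at the rim gives τ = FR, so F = τ/R = 19.66/0.459 = 42.84 N.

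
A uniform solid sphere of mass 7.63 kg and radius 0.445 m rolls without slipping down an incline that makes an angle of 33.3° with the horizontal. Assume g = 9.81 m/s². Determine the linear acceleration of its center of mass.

a ≈ 3.85 m/s²

Translation along the incline: Mg sinθ − f = Ma.
Rotation about the center: fR = Iα with I = (2/5)MR². No-slip gives a = αR, so f = (I/R²)a = (2/5)M a.
Substituting: Mg sinθ = (1 + 0.4000)Ma, so a = g sinθ/(1 + 0.4000) = (9.81) sin 33.3° / 1.400 = 3.847 m/s².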